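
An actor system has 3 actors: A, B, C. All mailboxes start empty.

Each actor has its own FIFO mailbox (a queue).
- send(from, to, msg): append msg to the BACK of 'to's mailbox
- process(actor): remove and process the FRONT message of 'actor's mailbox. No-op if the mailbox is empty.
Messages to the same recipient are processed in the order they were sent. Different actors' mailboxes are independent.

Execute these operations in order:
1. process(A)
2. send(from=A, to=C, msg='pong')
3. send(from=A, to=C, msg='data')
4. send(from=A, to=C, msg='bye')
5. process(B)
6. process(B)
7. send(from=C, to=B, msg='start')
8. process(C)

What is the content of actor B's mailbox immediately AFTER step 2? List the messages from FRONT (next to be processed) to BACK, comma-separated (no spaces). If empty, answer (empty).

After 1 (process(A)): A:[] B:[] C:[]
After 2 (send(from=A, to=C, msg='pong')): A:[] B:[] C:[pong]

(empty)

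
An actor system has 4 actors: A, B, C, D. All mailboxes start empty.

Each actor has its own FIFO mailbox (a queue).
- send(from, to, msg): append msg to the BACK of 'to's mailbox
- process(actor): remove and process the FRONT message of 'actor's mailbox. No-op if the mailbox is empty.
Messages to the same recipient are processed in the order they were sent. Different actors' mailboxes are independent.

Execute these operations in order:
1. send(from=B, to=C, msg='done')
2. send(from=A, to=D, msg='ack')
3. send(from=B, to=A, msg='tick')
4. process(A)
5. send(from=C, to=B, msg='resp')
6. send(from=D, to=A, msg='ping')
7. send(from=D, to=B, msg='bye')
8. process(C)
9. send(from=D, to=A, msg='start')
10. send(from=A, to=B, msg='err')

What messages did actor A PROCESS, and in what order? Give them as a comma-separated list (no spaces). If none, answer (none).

Answer: tick

Derivation:
After 1 (send(from=B, to=C, msg='done')): A:[] B:[] C:[done] D:[]
After 2 (send(from=A, to=D, msg='ack')): A:[] B:[] C:[done] D:[ack]
After 3 (send(from=B, to=A, msg='tick')): A:[tick] B:[] C:[done] D:[ack]
After 4 (process(A)): A:[] B:[] C:[done] D:[ack]
After 5 (send(from=C, to=B, msg='resp')): A:[] B:[resp] C:[done] D:[ack]
After 6 (send(from=D, to=A, msg='ping')): A:[ping] B:[resp] C:[done] D:[ack]
After 7 (send(from=D, to=B, msg='bye')): A:[ping] B:[resp,bye] C:[done] D:[ack]
After 8 (process(C)): A:[ping] B:[resp,bye] C:[] D:[ack]
After 9 (send(from=D, to=A, msg='start')): A:[ping,start] B:[resp,bye] C:[] D:[ack]
After 10 (send(from=A, to=B, msg='err')): A:[ping,start] B:[resp,bye,err] C:[] D:[ack]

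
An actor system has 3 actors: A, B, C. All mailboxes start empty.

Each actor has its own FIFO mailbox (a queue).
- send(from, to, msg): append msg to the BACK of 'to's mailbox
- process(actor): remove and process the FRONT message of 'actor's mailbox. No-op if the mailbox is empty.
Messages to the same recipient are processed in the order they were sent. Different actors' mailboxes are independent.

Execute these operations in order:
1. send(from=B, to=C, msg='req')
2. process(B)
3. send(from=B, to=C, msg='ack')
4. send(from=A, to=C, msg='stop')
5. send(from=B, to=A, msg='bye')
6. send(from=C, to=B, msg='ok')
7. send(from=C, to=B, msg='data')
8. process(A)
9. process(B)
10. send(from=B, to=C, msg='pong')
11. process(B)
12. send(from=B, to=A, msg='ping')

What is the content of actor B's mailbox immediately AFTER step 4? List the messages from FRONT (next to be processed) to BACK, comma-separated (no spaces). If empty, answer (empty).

After 1 (send(from=B, to=C, msg='req')): A:[] B:[] C:[req]
After 2 (process(B)): A:[] B:[] C:[req]
After 3 (send(from=B, to=C, msg='ack')): A:[] B:[] C:[req,ack]
After 4 (send(from=A, to=C, msg='stop')): A:[] B:[] C:[req,ack,stop]

(empty)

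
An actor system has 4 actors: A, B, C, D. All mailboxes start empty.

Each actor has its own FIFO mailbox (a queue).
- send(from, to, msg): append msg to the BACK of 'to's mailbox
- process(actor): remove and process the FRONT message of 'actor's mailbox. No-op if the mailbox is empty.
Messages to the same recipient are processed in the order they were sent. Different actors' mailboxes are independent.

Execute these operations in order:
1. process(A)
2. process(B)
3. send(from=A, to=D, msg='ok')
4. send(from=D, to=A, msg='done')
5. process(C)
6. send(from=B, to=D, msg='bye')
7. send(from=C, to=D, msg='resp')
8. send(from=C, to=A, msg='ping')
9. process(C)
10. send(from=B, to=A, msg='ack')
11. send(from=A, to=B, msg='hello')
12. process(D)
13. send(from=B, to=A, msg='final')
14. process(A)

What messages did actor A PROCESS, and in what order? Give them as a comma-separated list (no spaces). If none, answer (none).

After 1 (process(A)): A:[] B:[] C:[] D:[]
After 2 (process(B)): A:[] B:[] C:[] D:[]
After 3 (send(from=A, to=D, msg='ok')): A:[] B:[] C:[] D:[ok]
After 4 (send(from=D, to=A, msg='done')): A:[done] B:[] C:[] D:[ok]
After 5 (process(C)): A:[done] B:[] C:[] D:[ok]
After 6 (send(from=B, to=D, msg='bye')): A:[done] B:[] C:[] D:[ok,bye]
After 7 (send(from=C, to=D, msg='resp')): A:[done] B:[] C:[] D:[ok,bye,resp]
After 8 (send(from=C, to=A, msg='ping')): A:[done,ping] B:[] C:[] D:[ok,bye,resp]
After 9 (process(C)): A:[done,ping] B:[] C:[] D:[ok,bye,resp]
After 10 (send(from=B, to=A, msg='ack')): A:[done,ping,ack] B:[] C:[] D:[ok,bye,resp]
After 11 (send(from=A, to=B, msg='hello')): A:[done,ping,ack] B:[hello] C:[] D:[ok,bye,resp]
After 12 (process(D)): A:[done,ping,ack] B:[hello] C:[] D:[bye,resp]
After 13 (send(from=B, to=A, msg='final')): A:[done,ping,ack,final] B:[hello] C:[] D:[bye,resp]
After 14 (process(A)): A:[ping,ack,final] B:[hello] C:[] D:[bye,resp]

Answer: done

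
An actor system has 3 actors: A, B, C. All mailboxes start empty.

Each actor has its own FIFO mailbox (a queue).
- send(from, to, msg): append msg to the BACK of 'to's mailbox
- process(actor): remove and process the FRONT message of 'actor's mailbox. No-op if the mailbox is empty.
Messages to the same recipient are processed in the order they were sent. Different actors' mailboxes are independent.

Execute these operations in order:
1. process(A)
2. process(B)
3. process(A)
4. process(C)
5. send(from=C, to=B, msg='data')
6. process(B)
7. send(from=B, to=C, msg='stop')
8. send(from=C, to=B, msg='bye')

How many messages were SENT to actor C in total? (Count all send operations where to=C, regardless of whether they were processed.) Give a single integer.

Answer: 1

Derivation:
After 1 (process(A)): A:[] B:[] C:[]
After 2 (process(B)): A:[] B:[] C:[]
After 3 (process(A)): A:[] B:[] C:[]
After 4 (process(C)): A:[] B:[] C:[]
After 5 (send(from=C, to=B, msg='data')): A:[] B:[data] C:[]
After 6 (process(B)): A:[] B:[] C:[]
After 7 (send(from=B, to=C, msg='stop')): A:[] B:[] C:[stop]
After 8 (send(from=C, to=B, msg='bye')): A:[] B:[bye] C:[stop]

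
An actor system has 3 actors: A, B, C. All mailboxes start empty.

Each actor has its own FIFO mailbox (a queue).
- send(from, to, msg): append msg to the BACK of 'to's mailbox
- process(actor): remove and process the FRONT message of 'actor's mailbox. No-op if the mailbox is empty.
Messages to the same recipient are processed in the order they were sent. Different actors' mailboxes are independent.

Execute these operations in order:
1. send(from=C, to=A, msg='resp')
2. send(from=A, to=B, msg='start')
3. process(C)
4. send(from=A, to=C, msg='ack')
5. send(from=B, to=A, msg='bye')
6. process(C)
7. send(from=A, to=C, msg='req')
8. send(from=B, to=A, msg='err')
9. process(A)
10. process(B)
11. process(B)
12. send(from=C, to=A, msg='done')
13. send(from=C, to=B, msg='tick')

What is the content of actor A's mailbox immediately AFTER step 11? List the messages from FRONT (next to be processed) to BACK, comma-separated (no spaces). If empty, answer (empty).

After 1 (send(from=C, to=A, msg='resp')): A:[resp] B:[] C:[]
After 2 (send(from=A, to=B, msg='start')): A:[resp] B:[start] C:[]
After 3 (process(C)): A:[resp] B:[start] C:[]
After 4 (send(from=A, to=C, msg='ack')): A:[resp] B:[start] C:[ack]
After 5 (send(from=B, to=A, msg='bye')): A:[resp,bye] B:[start] C:[ack]
After 6 (process(C)): A:[resp,bye] B:[start] C:[]
After 7 (send(from=A, to=C, msg='req')): A:[resp,bye] B:[start] C:[req]
After 8 (send(from=B, to=A, msg='err')): A:[resp,bye,err] B:[start] C:[req]
After 9 (process(A)): A:[bye,err] B:[start] C:[req]
After 10 (process(B)): A:[bye,err] B:[] C:[req]
After 11 (process(B)): A:[bye,err] B:[] C:[req]

bye,err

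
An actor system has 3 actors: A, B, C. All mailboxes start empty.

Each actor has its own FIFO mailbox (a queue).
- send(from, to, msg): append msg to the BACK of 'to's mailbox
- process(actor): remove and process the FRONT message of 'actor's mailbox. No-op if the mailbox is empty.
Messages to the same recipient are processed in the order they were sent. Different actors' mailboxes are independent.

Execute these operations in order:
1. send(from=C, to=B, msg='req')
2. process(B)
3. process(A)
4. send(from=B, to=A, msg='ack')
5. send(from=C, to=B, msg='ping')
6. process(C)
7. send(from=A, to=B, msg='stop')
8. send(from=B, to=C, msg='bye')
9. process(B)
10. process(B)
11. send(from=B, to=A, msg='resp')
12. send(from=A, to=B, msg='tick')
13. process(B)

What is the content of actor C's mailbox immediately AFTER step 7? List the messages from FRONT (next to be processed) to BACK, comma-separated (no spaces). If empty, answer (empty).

After 1 (send(from=C, to=B, msg='req')): A:[] B:[req] C:[]
After 2 (process(B)): A:[] B:[] C:[]
After 3 (process(A)): A:[] B:[] C:[]
After 4 (send(from=B, to=A, msg='ack')): A:[ack] B:[] C:[]
After 5 (send(from=C, to=B, msg='ping')): A:[ack] B:[ping] C:[]
After 6 (process(C)): A:[ack] B:[ping] C:[]
After 7 (send(from=A, to=B, msg='stop')): A:[ack] B:[ping,stop] C:[]

(empty)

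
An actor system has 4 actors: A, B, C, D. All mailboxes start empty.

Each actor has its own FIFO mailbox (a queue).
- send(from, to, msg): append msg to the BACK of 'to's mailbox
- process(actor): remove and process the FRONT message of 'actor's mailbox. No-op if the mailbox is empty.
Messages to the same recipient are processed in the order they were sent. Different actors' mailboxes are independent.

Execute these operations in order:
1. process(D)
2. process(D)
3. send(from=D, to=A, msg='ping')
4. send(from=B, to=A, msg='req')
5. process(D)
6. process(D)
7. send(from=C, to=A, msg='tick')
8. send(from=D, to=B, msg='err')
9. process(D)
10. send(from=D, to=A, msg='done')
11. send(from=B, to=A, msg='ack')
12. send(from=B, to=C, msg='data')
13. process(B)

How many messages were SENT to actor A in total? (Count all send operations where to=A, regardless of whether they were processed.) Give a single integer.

Answer: 5

Derivation:
After 1 (process(D)): A:[] B:[] C:[] D:[]
After 2 (process(D)): A:[] B:[] C:[] D:[]
After 3 (send(from=D, to=A, msg='ping')): A:[ping] B:[] C:[] D:[]
After 4 (send(from=B, to=A, msg='req')): A:[ping,req] B:[] C:[] D:[]
After 5 (process(D)): A:[ping,req] B:[] C:[] D:[]
After 6 (process(D)): A:[ping,req] B:[] C:[] D:[]
After 7 (send(from=C, to=A, msg='tick')): A:[ping,req,tick] B:[] C:[] D:[]
After 8 (send(from=D, to=B, msg='err')): A:[ping,req,tick] B:[err] C:[] D:[]
After 9 (process(D)): A:[ping,req,tick] B:[err] C:[] D:[]
After 10 (send(from=D, to=A, msg='done')): A:[ping,req,tick,done] B:[err] C:[] D:[]
After 11 (send(from=B, to=A, msg='ack')): A:[ping,req,tick,done,ack] B:[err] C:[] D:[]
After 12 (send(from=B, to=C, msg='data')): A:[ping,req,tick,done,ack] B:[err] C:[data] D:[]
After 13 (process(B)): A:[ping,req,tick,done,ack] B:[] C:[data] D:[]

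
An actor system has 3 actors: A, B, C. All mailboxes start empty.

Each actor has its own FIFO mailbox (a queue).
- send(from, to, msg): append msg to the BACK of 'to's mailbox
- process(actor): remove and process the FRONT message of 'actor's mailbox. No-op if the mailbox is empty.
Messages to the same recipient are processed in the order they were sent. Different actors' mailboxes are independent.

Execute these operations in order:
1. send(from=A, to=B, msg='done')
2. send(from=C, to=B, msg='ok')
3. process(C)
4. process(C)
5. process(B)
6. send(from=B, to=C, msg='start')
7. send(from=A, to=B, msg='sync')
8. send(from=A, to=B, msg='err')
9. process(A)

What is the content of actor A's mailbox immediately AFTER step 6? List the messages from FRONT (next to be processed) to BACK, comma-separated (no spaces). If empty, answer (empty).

After 1 (send(from=A, to=B, msg='done')): A:[] B:[done] C:[]
After 2 (send(from=C, to=B, msg='ok')): A:[] B:[done,ok] C:[]
After 3 (process(C)): A:[] B:[done,ok] C:[]
After 4 (process(C)): A:[] B:[done,ok] C:[]
After 5 (process(B)): A:[] B:[ok] C:[]
After 6 (send(from=B, to=C, msg='start')): A:[] B:[ok] C:[start]

(empty)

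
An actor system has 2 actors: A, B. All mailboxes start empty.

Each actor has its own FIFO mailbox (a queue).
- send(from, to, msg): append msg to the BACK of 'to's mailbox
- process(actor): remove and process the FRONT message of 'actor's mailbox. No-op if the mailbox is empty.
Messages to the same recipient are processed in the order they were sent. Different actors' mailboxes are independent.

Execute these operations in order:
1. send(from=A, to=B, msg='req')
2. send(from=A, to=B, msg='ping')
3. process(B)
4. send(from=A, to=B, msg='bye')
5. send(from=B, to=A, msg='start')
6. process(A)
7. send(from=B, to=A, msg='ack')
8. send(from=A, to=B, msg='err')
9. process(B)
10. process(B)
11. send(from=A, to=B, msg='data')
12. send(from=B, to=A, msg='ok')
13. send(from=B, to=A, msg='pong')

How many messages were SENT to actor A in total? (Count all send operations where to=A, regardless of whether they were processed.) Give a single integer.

After 1 (send(from=A, to=B, msg='req')): A:[] B:[req]
After 2 (send(from=A, to=B, msg='ping')): A:[] B:[req,ping]
After 3 (process(B)): A:[] B:[ping]
After 4 (send(from=A, to=B, msg='bye')): A:[] B:[ping,bye]
After 5 (send(from=B, to=A, msg='start')): A:[start] B:[ping,bye]
After 6 (process(A)): A:[] B:[ping,bye]
After 7 (send(from=B, to=A, msg='ack')): A:[ack] B:[ping,bye]
After 8 (send(from=A, to=B, msg='err')): A:[ack] B:[ping,bye,err]
After 9 (process(B)): A:[ack] B:[bye,err]
After 10 (process(B)): A:[ack] B:[err]
After 11 (send(from=A, to=B, msg='data')): A:[ack] B:[err,data]
After 12 (send(from=B, to=A, msg='ok')): A:[ack,ok] B:[err,data]
After 13 (send(from=B, to=A, msg='pong')): A:[ack,ok,pong] B:[err,data]

Answer: 4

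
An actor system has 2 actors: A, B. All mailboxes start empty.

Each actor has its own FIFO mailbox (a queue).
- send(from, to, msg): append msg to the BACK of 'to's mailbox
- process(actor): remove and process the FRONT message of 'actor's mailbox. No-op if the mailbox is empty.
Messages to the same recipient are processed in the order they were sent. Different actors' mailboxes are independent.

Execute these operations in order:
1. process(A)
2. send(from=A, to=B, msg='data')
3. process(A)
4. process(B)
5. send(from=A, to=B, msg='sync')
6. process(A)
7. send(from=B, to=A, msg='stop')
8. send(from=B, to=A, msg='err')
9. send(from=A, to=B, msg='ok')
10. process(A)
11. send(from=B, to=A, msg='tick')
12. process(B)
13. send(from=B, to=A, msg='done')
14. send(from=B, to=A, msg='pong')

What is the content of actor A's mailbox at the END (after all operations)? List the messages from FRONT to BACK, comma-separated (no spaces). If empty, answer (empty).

After 1 (process(A)): A:[] B:[]
After 2 (send(from=A, to=B, msg='data')): A:[] B:[data]
After 3 (process(A)): A:[] B:[data]
After 4 (process(B)): A:[] B:[]
After 5 (send(from=A, to=B, msg='sync')): A:[] B:[sync]
After 6 (process(A)): A:[] B:[sync]
After 7 (send(from=B, to=A, msg='stop')): A:[stop] B:[sync]
After 8 (send(from=B, to=A, msg='err')): A:[stop,err] B:[sync]
After 9 (send(from=A, to=B, msg='ok')): A:[stop,err] B:[sync,ok]
After 10 (process(A)): A:[err] B:[sync,ok]
After 11 (send(from=B, to=A, msg='tick')): A:[err,tick] B:[sync,ok]
After 12 (process(B)): A:[err,tick] B:[ok]
After 13 (send(from=B, to=A, msg='done')): A:[err,tick,done] B:[ok]
After 14 (send(from=B, to=A, msg='pong')): A:[err,tick,done,pong] B:[ok]

Answer: err,tick,done,pong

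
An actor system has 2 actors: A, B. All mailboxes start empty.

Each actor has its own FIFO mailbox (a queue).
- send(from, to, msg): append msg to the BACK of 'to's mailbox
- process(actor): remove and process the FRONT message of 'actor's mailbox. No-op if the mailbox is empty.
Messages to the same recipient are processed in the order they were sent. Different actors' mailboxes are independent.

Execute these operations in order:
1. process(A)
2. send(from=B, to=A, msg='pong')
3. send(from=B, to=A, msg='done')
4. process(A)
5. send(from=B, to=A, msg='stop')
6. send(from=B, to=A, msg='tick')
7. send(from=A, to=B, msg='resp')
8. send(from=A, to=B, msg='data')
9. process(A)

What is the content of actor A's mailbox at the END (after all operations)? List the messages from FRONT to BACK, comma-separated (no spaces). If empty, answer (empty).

Answer: stop,tick

Derivation:
After 1 (process(A)): A:[] B:[]
After 2 (send(from=B, to=A, msg='pong')): A:[pong] B:[]
After 3 (send(from=B, to=A, msg='done')): A:[pong,done] B:[]
After 4 (process(A)): A:[done] B:[]
After 5 (send(from=B, to=A, msg='stop')): A:[done,stop] B:[]
After 6 (send(from=B, to=A, msg='tick')): A:[done,stop,tick] B:[]
After 7 (send(from=A, to=B, msg='resp')): A:[done,stop,tick] B:[resp]
After 8 (send(from=A, to=B, msg='data')): A:[done,stop,tick] B:[resp,data]
After 9 (process(A)): A:[stop,tick] B:[resp,data]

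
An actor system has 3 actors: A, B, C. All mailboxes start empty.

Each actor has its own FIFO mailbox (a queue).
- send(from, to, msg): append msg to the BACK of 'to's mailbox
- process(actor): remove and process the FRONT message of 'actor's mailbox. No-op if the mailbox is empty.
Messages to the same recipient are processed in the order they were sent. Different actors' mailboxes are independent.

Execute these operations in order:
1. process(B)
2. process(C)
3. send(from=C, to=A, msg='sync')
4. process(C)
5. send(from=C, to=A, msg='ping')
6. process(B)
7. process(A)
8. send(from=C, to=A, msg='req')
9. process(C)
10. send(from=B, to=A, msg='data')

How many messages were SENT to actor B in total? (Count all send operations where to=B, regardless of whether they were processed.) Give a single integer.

After 1 (process(B)): A:[] B:[] C:[]
After 2 (process(C)): A:[] B:[] C:[]
After 3 (send(from=C, to=A, msg='sync')): A:[sync] B:[] C:[]
After 4 (process(C)): A:[sync] B:[] C:[]
After 5 (send(from=C, to=A, msg='ping')): A:[sync,ping] B:[] C:[]
After 6 (process(B)): A:[sync,ping] B:[] C:[]
After 7 (process(A)): A:[ping] B:[] C:[]
After 8 (send(from=C, to=A, msg='req')): A:[ping,req] B:[] C:[]
After 9 (process(C)): A:[ping,req] B:[] C:[]
After 10 (send(from=B, to=A, msg='data')): A:[ping,req,data] B:[] C:[]

Answer: 0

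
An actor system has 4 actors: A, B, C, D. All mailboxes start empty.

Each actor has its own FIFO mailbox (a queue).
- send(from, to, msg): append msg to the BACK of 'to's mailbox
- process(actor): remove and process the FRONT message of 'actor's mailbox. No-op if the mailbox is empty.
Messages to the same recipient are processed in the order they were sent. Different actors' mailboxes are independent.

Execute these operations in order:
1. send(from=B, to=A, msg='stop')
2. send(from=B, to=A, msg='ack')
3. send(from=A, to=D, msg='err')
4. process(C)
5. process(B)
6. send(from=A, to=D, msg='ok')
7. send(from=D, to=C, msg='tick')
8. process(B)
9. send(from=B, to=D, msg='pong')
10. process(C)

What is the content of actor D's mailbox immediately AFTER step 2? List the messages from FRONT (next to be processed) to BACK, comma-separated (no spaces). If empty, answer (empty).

After 1 (send(from=B, to=A, msg='stop')): A:[stop] B:[] C:[] D:[]
After 2 (send(from=B, to=A, msg='ack')): A:[stop,ack] B:[] C:[] D:[]

(empty)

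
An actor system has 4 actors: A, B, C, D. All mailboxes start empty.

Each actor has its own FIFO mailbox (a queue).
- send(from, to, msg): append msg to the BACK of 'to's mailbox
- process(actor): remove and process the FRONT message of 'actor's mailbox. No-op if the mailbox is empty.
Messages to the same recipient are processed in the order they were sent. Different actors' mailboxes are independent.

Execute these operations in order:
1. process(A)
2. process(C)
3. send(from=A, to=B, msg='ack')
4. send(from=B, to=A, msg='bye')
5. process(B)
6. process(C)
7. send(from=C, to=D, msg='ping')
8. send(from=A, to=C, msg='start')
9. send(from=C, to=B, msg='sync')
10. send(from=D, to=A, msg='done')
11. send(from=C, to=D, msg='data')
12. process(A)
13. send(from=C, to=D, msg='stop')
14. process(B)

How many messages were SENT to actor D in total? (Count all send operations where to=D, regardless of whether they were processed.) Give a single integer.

After 1 (process(A)): A:[] B:[] C:[] D:[]
After 2 (process(C)): A:[] B:[] C:[] D:[]
After 3 (send(from=A, to=B, msg='ack')): A:[] B:[ack] C:[] D:[]
After 4 (send(from=B, to=A, msg='bye')): A:[bye] B:[ack] C:[] D:[]
After 5 (process(B)): A:[bye] B:[] C:[] D:[]
After 6 (process(C)): A:[bye] B:[] C:[] D:[]
After 7 (send(from=C, to=D, msg='ping')): A:[bye] B:[] C:[] D:[ping]
After 8 (send(from=A, to=C, msg='start')): A:[bye] B:[] C:[start] D:[ping]
After 9 (send(from=C, to=B, msg='sync')): A:[bye] B:[sync] C:[start] D:[ping]
After 10 (send(from=D, to=A, msg='done')): A:[bye,done] B:[sync] C:[start] D:[ping]
After 11 (send(from=C, to=D, msg='data')): A:[bye,done] B:[sync] C:[start] D:[ping,data]
After 12 (process(A)): A:[done] B:[sync] C:[start] D:[ping,data]
After 13 (send(from=C, to=D, msg='stop')): A:[done] B:[sync] C:[start] D:[ping,data,stop]
After 14 (process(B)): A:[done] B:[] C:[start] D:[ping,data,stop]

Answer: 3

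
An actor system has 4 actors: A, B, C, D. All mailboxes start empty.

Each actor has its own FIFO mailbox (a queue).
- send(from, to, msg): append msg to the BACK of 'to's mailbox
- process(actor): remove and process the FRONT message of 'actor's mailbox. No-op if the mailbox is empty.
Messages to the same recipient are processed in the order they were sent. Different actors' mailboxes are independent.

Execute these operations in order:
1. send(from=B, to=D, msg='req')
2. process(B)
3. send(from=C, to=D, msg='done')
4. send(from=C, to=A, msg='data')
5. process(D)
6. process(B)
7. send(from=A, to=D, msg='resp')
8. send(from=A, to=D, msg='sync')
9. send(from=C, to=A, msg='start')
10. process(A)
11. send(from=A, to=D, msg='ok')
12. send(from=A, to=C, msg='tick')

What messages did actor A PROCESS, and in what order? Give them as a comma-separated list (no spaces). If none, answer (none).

After 1 (send(from=B, to=D, msg='req')): A:[] B:[] C:[] D:[req]
After 2 (process(B)): A:[] B:[] C:[] D:[req]
After 3 (send(from=C, to=D, msg='done')): A:[] B:[] C:[] D:[req,done]
After 4 (send(from=C, to=A, msg='data')): A:[data] B:[] C:[] D:[req,done]
After 5 (process(D)): A:[data] B:[] C:[] D:[done]
After 6 (process(B)): A:[data] B:[] C:[] D:[done]
After 7 (send(from=A, to=D, msg='resp')): A:[data] B:[] C:[] D:[done,resp]
After 8 (send(from=A, to=D, msg='sync')): A:[data] B:[] C:[] D:[done,resp,sync]
After 9 (send(from=C, to=A, msg='start')): A:[data,start] B:[] C:[] D:[done,resp,sync]
After 10 (process(A)): A:[start] B:[] C:[] D:[done,resp,sync]
After 11 (send(from=A, to=D, msg='ok')): A:[start] B:[] C:[] D:[done,resp,sync,ok]
After 12 (send(from=A, to=C, msg='tick')): A:[start] B:[] C:[tick] D:[done,resp,sync,ok]

Answer: data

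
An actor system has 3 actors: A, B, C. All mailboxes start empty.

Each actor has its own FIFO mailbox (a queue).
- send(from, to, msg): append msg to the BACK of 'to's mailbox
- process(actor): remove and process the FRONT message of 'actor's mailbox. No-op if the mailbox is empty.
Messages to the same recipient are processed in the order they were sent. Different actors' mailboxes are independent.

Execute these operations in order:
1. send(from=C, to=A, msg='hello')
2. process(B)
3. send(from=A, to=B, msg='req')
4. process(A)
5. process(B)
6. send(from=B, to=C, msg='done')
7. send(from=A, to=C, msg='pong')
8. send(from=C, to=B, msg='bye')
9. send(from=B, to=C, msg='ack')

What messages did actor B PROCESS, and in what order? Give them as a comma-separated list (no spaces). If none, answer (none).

After 1 (send(from=C, to=A, msg='hello')): A:[hello] B:[] C:[]
After 2 (process(B)): A:[hello] B:[] C:[]
After 3 (send(from=A, to=B, msg='req')): A:[hello] B:[req] C:[]
After 4 (process(A)): A:[] B:[req] C:[]
After 5 (process(B)): A:[] B:[] C:[]
After 6 (send(from=B, to=C, msg='done')): A:[] B:[] C:[done]
After 7 (send(from=A, to=C, msg='pong')): A:[] B:[] C:[done,pong]
After 8 (send(from=C, to=B, msg='bye')): A:[] B:[bye] C:[done,pong]
After 9 (send(from=B, to=C, msg='ack')): A:[] B:[bye] C:[done,pong,ack]

Answer: req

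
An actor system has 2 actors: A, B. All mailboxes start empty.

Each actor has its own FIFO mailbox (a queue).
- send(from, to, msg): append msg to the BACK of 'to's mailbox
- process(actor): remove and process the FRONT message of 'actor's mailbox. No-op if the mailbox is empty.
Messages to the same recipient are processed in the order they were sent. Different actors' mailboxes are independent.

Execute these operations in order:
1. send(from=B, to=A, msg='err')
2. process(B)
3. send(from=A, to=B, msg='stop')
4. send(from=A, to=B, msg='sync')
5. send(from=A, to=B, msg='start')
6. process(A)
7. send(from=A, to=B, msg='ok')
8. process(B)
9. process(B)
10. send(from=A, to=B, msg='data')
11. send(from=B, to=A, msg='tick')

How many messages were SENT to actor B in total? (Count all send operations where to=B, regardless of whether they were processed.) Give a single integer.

After 1 (send(from=B, to=A, msg='err')): A:[err] B:[]
After 2 (process(B)): A:[err] B:[]
After 3 (send(from=A, to=B, msg='stop')): A:[err] B:[stop]
After 4 (send(from=A, to=B, msg='sync')): A:[err] B:[stop,sync]
After 5 (send(from=A, to=B, msg='start')): A:[err] B:[stop,sync,start]
After 6 (process(A)): A:[] B:[stop,sync,start]
After 7 (send(from=A, to=B, msg='ok')): A:[] B:[stop,sync,start,ok]
After 8 (process(B)): A:[] B:[sync,start,ok]
After 9 (process(B)): A:[] B:[start,ok]
After 10 (send(from=A, to=B, msg='data')): A:[] B:[start,ok,data]
After 11 (send(from=B, to=A, msg='tick')): A:[tick] B:[start,ok,data]

Answer: 5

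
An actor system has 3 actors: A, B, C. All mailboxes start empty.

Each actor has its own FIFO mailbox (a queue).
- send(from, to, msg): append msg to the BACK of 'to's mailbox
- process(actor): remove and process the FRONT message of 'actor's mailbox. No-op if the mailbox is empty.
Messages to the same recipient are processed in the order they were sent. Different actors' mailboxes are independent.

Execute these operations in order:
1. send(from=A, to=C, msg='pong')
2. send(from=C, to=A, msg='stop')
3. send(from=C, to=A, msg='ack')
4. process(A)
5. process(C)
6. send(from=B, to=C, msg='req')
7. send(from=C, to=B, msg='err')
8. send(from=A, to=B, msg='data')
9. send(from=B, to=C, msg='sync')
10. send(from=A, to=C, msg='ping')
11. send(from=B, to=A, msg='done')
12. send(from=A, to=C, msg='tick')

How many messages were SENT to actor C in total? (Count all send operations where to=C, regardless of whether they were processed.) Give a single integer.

After 1 (send(from=A, to=C, msg='pong')): A:[] B:[] C:[pong]
After 2 (send(from=C, to=A, msg='stop')): A:[stop] B:[] C:[pong]
After 3 (send(from=C, to=A, msg='ack')): A:[stop,ack] B:[] C:[pong]
After 4 (process(A)): A:[ack] B:[] C:[pong]
After 5 (process(C)): A:[ack] B:[] C:[]
After 6 (send(from=B, to=C, msg='req')): A:[ack] B:[] C:[req]
After 7 (send(from=C, to=B, msg='err')): A:[ack] B:[err] C:[req]
After 8 (send(from=A, to=B, msg='data')): A:[ack] B:[err,data] C:[req]
After 9 (send(from=B, to=C, msg='sync')): A:[ack] B:[err,data] C:[req,sync]
After 10 (send(from=A, to=C, msg='ping')): A:[ack] B:[err,data] C:[req,sync,ping]
After 11 (send(from=B, to=A, msg='done')): A:[ack,done] B:[err,data] C:[req,sync,ping]
After 12 (send(from=A, to=C, msg='tick')): A:[ack,done] B:[err,data] C:[req,sync,ping,tick]

Answer: 5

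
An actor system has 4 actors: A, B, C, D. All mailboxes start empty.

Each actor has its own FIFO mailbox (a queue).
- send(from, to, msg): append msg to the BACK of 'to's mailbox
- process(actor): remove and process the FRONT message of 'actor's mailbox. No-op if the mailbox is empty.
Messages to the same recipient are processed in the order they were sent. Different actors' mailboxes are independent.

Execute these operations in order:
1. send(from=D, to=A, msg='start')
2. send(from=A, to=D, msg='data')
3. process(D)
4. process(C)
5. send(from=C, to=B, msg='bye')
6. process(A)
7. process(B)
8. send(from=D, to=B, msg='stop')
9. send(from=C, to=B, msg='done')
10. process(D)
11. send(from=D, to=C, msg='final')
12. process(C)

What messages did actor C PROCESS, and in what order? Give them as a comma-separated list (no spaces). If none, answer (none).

After 1 (send(from=D, to=A, msg='start')): A:[start] B:[] C:[] D:[]
After 2 (send(from=A, to=D, msg='data')): A:[start] B:[] C:[] D:[data]
After 3 (process(D)): A:[start] B:[] C:[] D:[]
After 4 (process(C)): A:[start] B:[] C:[] D:[]
After 5 (send(from=C, to=B, msg='bye')): A:[start] B:[bye] C:[] D:[]
After 6 (process(A)): A:[] B:[bye] C:[] D:[]
After 7 (process(B)): A:[] B:[] C:[] D:[]
After 8 (send(from=D, to=B, msg='stop')): A:[] B:[stop] C:[] D:[]
After 9 (send(from=C, to=B, msg='done')): A:[] B:[stop,done] C:[] D:[]
After 10 (process(D)): A:[] B:[stop,done] C:[] D:[]
After 11 (send(from=D, to=C, msg='final')): A:[] B:[stop,done] C:[final] D:[]
After 12 (process(C)): A:[] B:[stop,done] C:[] D:[]

Answer: final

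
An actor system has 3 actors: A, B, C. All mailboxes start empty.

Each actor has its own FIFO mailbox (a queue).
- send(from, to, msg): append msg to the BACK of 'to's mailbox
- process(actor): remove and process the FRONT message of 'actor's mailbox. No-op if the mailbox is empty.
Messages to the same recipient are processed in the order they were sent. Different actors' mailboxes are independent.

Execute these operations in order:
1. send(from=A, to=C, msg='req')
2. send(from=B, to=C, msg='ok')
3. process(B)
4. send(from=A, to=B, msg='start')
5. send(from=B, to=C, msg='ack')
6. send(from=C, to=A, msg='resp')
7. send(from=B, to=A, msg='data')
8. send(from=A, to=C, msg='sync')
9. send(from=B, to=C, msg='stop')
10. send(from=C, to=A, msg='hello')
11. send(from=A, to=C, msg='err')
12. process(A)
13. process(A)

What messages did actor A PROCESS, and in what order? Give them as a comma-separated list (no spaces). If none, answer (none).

After 1 (send(from=A, to=C, msg='req')): A:[] B:[] C:[req]
After 2 (send(from=B, to=C, msg='ok')): A:[] B:[] C:[req,ok]
After 3 (process(B)): A:[] B:[] C:[req,ok]
After 4 (send(from=A, to=B, msg='start')): A:[] B:[start] C:[req,ok]
After 5 (send(from=B, to=C, msg='ack')): A:[] B:[start] C:[req,ok,ack]
After 6 (send(from=C, to=A, msg='resp')): A:[resp] B:[start] C:[req,ok,ack]
After 7 (send(from=B, to=A, msg='data')): A:[resp,data] B:[start] C:[req,ok,ack]
After 8 (send(from=A, to=C, msg='sync')): A:[resp,data] B:[start] C:[req,ok,ack,sync]
After 9 (send(from=B, to=C, msg='stop')): A:[resp,data] B:[start] C:[req,ok,ack,sync,stop]
After 10 (send(from=C, to=A, msg='hello')): A:[resp,data,hello] B:[start] C:[req,ok,ack,sync,stop]
After 11 (send(from=A, to=C, msg='err')): A:[resp,data,hello] B:[start] C:[req,ok,ack,sync,stop,err]
After 12 (process(A)): A:[data,hello] B:[start] C:[req,ok,ack,sync,stop,err]
After 13 (process(A)): A:[hello] B:[start] C:[req,ok,ack,sync,stop,err]

Answer: resp,data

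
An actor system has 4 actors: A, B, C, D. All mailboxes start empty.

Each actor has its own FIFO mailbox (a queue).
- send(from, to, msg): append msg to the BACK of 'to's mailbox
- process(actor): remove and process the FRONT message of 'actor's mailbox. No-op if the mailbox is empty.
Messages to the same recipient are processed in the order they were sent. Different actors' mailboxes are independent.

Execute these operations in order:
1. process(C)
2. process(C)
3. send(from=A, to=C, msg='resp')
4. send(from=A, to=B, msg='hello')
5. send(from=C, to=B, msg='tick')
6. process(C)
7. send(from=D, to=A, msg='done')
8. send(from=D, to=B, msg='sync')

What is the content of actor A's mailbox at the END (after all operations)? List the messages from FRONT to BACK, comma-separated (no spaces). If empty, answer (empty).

Answer: done

Derivation:
After 1 (process(C)): A:[] B:[] C:[] D:[]
After 2 (process(C)): A:[] B:[] C:[] D:[]
After 3 (send(from=A, to=C, msg='resp')): A:[] B:[] C:[resp] D:[]
After 4 (send(from=A, to=B, msg='hello')): A:[] B:[hello] C:[resp] D:[]
After 5 (send(from=C, to=B, msg='tick')): A:[] B:[hello,tick] C:[resp] D:[]
After 6 (process(C)): A:[] B:[hello,tick] C:[] D:[]
After 7 (send(from=D, to=A, msg='done')): A:[done] B:[hello,tick] C:[] D:[]
After 8 (send(from=D, to=B, msg='sync')): A:[done] B:[hello,tick,sync] C:[] D:[]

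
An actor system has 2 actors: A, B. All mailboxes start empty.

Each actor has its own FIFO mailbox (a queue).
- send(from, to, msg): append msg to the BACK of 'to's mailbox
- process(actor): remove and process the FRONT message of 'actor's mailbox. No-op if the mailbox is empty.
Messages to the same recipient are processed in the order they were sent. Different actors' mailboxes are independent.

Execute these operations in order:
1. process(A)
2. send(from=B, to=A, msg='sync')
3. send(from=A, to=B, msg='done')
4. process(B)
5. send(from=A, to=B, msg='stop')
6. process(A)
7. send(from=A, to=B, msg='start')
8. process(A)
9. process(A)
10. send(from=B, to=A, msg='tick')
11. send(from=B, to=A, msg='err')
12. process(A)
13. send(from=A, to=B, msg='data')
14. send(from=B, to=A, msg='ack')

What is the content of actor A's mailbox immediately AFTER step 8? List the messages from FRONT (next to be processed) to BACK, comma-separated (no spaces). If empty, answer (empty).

After 1 (process(A)): A:[] B:[]
After 2 (send(from=B, to=A, msg='sync')): A:[sync] B:[]
After 3 (send(from=A, to=B, msg='done')): A:[sync] B:[done]
After 4 (process(B)): A:[sync] B:[]
After 5 (send(from=A, to=B, msg='stop')): A:[sync] B:[stop]
After 6 (process(A)): A:[] B:[stop]
After 7 (send(from=A, to=B, msg='start')): A:[] B:[stop,start]
After 8 (process(A)): A:[] B:[stop,start]

(empty)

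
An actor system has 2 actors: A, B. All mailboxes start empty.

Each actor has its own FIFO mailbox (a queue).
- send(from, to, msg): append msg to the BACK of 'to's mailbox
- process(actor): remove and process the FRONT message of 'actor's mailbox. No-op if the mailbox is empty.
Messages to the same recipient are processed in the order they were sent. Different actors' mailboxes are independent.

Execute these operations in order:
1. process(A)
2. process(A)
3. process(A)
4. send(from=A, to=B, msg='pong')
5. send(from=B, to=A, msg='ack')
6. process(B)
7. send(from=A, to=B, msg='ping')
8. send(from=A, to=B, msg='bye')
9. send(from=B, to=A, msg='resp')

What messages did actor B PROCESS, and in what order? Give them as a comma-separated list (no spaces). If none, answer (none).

Answer: pong

Derivation:
After 1 (process(A)): A:[] B:[]
After 2 (process(A)): A:[] B:[]
After 3 (process(A)): A:[] B:[]
After 4 (send(from=A, to=B, msg='pong')): A:[] B:[pong]
After 5 (send(from=B, to=A, msg='ack')): A:[ack] B:[pong]
After 6 (process(B)): A:[ack] B:[]
After 7 (send(from=A, to=B, msg='ping')): A:[ack] B:[ping]
After 8 (send(from=A, to=B, msg='bye')): A:[ack] B:[ping,bye]
After 9 (send(from=B, to=A, msg='resp')): A:[ack,resp] B:[ping,bye]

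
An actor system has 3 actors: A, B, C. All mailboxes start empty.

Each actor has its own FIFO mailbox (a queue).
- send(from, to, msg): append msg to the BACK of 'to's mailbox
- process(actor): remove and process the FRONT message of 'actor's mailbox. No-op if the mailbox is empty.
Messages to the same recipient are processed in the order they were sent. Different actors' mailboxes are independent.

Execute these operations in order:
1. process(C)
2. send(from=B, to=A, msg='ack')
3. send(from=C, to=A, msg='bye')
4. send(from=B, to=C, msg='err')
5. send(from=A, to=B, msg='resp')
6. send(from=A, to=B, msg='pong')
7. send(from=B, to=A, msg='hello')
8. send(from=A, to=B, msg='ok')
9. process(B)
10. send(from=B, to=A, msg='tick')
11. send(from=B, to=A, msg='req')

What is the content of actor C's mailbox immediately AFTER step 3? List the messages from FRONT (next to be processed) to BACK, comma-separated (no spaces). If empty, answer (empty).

After 1 (process(C)): A:[] B:[] C:[]
After 2 (send(from=B, to=A, msg='ack')): A:[ack] B:[] C:[]
After 3 (send(from=C, to=A, msg='bye')): A:[ack,bye] B:[] C:[]

(empty)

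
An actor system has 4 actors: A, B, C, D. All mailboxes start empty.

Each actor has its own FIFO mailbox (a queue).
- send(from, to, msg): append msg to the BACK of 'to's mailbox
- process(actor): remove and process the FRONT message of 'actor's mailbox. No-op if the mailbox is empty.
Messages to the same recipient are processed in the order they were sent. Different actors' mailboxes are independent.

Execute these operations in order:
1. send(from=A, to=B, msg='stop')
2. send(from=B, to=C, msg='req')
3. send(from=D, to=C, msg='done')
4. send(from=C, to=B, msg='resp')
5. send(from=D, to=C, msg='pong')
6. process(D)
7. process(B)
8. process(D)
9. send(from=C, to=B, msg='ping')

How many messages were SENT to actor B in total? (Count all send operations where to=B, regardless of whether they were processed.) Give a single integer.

After 1 (send(from=A, to=B, msg='stop')): A:[] B:[stop] C:[] D:[]
After 2 (send(from=B, to=C, msg='req')): A:[] B:[stop] C:[req] D:[]
After 3 (send(from=D, to=C, msg='done')): A:[] B:[stop] C:[req,done] D:[]
After 4 (send(from=C, to=B, msg='resp')): A:[] B:[stop,resp] C:[req,done] D:[]
After 5 (send(from=D, to=C, msg='pong')): A:[] B:[stop,resp] C:[req,done,pong] D:[]
After 6 (process(D)): A:[] B:[stop,resp] C:[req,done,pong] D:[]
After 7 (process(B)): A:[] B:[resp] C:[req,done,pong] D:[]
After 8 (process(D)): A:[] B:[resp] C:[req,done,pong] D:[]
After 9 (send(from=C, to=B, msg='ping')): A:[] B:[resp,ping] C:[req,done,pong] D:[]

Answer: 3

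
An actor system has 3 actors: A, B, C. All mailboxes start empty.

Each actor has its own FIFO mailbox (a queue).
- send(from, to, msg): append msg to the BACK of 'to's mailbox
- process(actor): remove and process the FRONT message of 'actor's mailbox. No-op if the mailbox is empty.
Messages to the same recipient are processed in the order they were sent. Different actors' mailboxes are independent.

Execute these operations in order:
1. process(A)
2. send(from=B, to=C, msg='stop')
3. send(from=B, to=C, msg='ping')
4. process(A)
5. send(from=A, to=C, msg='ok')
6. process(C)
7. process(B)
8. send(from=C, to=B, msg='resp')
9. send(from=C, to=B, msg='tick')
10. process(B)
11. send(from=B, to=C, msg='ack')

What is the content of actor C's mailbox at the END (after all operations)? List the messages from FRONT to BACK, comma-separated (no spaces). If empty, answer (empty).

After 1 (process(A)): A:[] B:[] C:[]
After 2 (send(from=B, to=C, msg='stop')): A:[] B:[] C:[stop]
After 3 (send(from=B, to=C, msg='ping')): A:[] B:[] C:[stop,ping]
After 4 (process(A)): A:[] B:[] C:[stop,ping]
After 5 (send(from=A, to=C, msg='ok')): A:[] B:[] C:[stop,ping,ok]
After 6 (process(C)): A:[] B:[] C:[ping,ok]
After 7 (process(B)): A:[] B:[] C:[ping,ok]
After 8 (send(from=C, to=B, msg='resp')): A:[] B:[resp] C:[ping,ok]
After 9 (send(from=C, to=B, msg='tick')): A:[] B:[resp,tick] C:[ping,ok]
After 10 (process(B)): A:[] B:[tick] C:[ping,ok]
After 11 (send(from=B, to=C, msg='ack')): A:[] B:[tick] C:[ping,ok,ack]

Answer: ping,ok,ack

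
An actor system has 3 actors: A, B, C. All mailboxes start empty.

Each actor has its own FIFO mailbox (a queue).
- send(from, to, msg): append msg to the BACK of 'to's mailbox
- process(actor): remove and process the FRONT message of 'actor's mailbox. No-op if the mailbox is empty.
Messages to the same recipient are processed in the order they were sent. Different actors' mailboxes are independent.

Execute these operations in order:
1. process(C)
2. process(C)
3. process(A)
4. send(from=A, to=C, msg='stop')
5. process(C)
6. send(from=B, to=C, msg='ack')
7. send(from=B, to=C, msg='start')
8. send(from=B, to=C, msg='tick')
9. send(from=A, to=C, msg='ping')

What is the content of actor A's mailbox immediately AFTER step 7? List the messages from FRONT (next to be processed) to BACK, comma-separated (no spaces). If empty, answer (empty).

After 1 (process(C)): A:[] B:[] C:[]
After 2 (process(C)): A:[] B:[] C:[]
After 3 (process(A)): A:[] B:[] C:[]
After 4 (send(from=A, to=C, msg='stop')): A:[] B:[] C:[stop]
After 5 (process(C)): A:[] B:[] C:[]
After 6 (send(from=B, to=C, msg='ack')): A:[] B:[] C:[ack]
After 7 (send(from=B, to=C, msg='start')): A:[] B:[] C:[ack,start]

(empty)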